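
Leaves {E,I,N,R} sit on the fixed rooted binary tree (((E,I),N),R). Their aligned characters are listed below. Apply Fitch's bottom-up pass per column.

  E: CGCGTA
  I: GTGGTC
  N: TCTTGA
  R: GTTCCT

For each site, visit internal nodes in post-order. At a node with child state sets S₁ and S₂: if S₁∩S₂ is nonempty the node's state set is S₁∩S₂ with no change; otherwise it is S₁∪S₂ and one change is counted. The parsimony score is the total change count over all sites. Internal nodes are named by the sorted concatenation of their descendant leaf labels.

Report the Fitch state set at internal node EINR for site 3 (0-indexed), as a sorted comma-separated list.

C,G,T

site 0, node EI: E={C} ∪ I={G} → {C,G} (+1)
site 0, node EIN: EI={C,G} ∪ N={T} → {C,G,T} (+1)
site 0, node EINR: EIN={C,G,T} ∩ R={G} → {G} (+0)
site 1, node EI: E={G} ∪ I={T} → {G,T} (+1)
site 1, node EIN: EI={G,T} ∪ N={C} → {C,G,T} (+1)
site 1, node EINR: EIN={C,G,T} ∩ R={T} → {T} (+0)
site 2, node EI: E={C} ∪ I={G} → {C,G} (+1)
site 2, node EIN: EI={C,G} ∪ N={T} → {C,G,T} (+1)
site 2, node EINR: EIN={C,G,T} ∩ R={T} → {T} (+0)
site 3, node EI: E={G} ∩ I={G} → {G} (+0)
site 3, node EIN: EI={G} ∪ N={T} → {G,T} (+1)
site 3, node EINR: EIN={G,T} ∪ R={C} → {C,G,T} (+1)
site 4, node EI: E={T} ∩ I={T} → {T} (+0)
site 4, node EIN: EI={T} ∪ N={G} → {G,T} (+1)
site 4, node EINR: EIN={G,T} ∪ R={C} → {C,G,T} (+1)
site 5, node EI: E={A} ∪ I={C} → {A,C} (+1)
site 5, node EIN: EI={A,C} ∩ N={A} → {A} (+0)
site 5, node EINR: EIN={A} ∪ R={T} → {A,T} (+1)
per-site changes: [2, 2, 2, 2, 2, 2]; total = 12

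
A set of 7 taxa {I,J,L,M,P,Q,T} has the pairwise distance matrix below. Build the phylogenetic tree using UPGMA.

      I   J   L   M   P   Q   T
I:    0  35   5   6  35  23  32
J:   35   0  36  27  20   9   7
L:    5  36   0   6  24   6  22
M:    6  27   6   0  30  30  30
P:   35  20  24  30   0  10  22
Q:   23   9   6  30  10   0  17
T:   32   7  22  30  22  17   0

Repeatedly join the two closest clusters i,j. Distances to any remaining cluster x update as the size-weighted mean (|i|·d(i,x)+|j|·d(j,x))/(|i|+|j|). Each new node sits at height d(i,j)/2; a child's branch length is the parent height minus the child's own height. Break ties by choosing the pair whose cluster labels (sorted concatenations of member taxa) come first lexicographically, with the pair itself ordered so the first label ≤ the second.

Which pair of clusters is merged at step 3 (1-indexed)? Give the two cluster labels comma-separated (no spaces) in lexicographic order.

J,T

1. join I+L (d=5) ⇒ IL; edges |I|=5/2, |L|=5/2
  updated: d(IL,J)=71/2, d(IL,M)=6, d(IL,P)=59/2, d(IL,Q)=29/2, d(IL,T)=27
2. join IL+M (d=6) ⇒ ILM; edges |IL|=1/2, |M|=3
  updated: d(ILM,J)=98/3, d(ILM,P)=89/3, d(ILM,Q)=59/3, d(ILM,T)=28
3. join J+T (d=7) ⇒ JT; edges |J|=7/2, |T|=7/2
  updated: d(ILM,JT)=91/3, d(JT,P)=21, d(JT,Q)=13
4. join P+Q (d=10) ⇒ PQ; edges |P|=5, |Q|=5
  updated: d(ILM,PQ)=74/3, d(JT,PQ)=17
5. join JT+PQ (d=17) ⇒ JPQT; edges |JT|=5, |PQ|=7/2
  updated: d(ILM,JPQT)=55/2
6. join ILM+JPQT (d=55/2) ⇒ IJLMPQT; edges |ILM|=43/4, |JPQT|=21/4
final tree: (((I:5/2,L:5/2):1/2,M:3):43/4,((J:7/2,T:7/2):5,(P:5,Q:5):7/2):21/4)
total length: 50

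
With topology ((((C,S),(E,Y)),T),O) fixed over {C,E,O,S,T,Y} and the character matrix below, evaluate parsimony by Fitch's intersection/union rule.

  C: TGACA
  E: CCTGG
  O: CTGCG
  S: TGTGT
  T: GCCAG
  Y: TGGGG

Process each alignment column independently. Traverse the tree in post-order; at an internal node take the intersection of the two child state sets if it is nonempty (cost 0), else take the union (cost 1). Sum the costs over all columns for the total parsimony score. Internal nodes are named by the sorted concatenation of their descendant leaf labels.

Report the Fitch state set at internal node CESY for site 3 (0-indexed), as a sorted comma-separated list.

site 0, node CS: C={T} ∩ S={T} → {T} (+0)
site 0, node EY: E={C} ∪ Y={T} → {C,T} (+1)
site 0, node CESY: CS={T} ∩ EY={C,T} → {T} (+0)
site 0, node CESTY: CESY={T} ∪ T={G} → {G,T} (+1)
site 0, node CEOSTY: CESTY={G,T} ∪ O={C} → {C,G,T} (+1)
site 1, node CS: C={G} ∩ S={G} → {G} (+0)
site 1, node EY: E={C} ∪ Y={G} → {C,G} (+1)
site 1, node CESY: CS={G} ∩ EY={C,G} → {G} (+0)
site 1, node CESTY: CESY={G} ∪ T={C} → {C,G} (+1)
site 1, node CEOSTY: CESTY={C,G} ∪ O={T} → {C,G,T} (+1)
site 2, node CS: C={A} ∪ S={T} → {A,T} (+1)
site 2, node EY: E={T} ∪ Y={G} → {G,T} (+1)
site 2, node CESY: CS={A,T} ∩ EY={G,T} → {T} (+0)
site 2, node CESTY: CESY={T} ∪ T={C} → {C,T} (+1)
site 2, node CEOSTY: CESTY={C,T} ∪ O={G} → {C,G,T} (+1)
site 3, node CS: C={C} ∪ S={G} → {C,G} (+1)
site 3, node EY: E={G} ∩ Y={G} → {G} (+0)
site 3, node CESY: CS={C,G} ∩ EY={G} → {G} (+0)
site 3, node CESTY: CESY={G} ∪ T={A} → {A,G} (+1)
site 3, node CEOSTY: CESTY={A,G} ∪ O={C} → {A,C,G} (+1)
site 4, node CS: C={A} ∪ S={T} → {A,T} (+1)
site 4, node EY: E={G} ∩ Y={G} → {G} (+0)
site 4, node CESY: CS={A,T} ∪ EY={G} → {A,G,T} (+1)
site 4, node CESTY: CESY={A,G,T} ∩ T={G} → {G} (+0)
site 4, node CEOSTY: CESTY={G} ∩ O={G} → {G} (+0)
per-site changes: [3, 3, 4, 3, 2]; total = 15

G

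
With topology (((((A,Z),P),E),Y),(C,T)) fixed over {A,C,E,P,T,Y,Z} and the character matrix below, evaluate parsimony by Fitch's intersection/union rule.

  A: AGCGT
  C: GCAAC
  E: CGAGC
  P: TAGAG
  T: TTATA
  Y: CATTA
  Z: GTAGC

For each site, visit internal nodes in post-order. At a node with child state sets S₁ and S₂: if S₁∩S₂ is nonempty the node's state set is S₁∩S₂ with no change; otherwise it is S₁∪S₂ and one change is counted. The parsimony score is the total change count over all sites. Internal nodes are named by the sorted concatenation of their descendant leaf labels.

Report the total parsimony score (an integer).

[col 0] AZ: children A:{A}, Z:{G} ∪→ {A,G}; cost 1
[col 0] APZ: children AZ:{A,G}, P:{T} ∪→ {A,G,T}; cost 1
[col 0] AEPZ: children APZ:{A,G,T}, E:{C} ∪→ {A,C,G,T}; cost 1
[col 0] AEPYZ: children AEPZ:{A,C,G,T}, Y:{C} ∩→ {C}; cost 0
[col 0] CT: children C:{G}, T:{T} ∪→ {G,T}; cost 1
[col 0] ACEPTYZ: children AEPYZ:{C}, CT:{G,T} ∪→ {C,G,T}; cost 1
[col 1] AZ: children A:{G}, Z:{T} ∪→ {G,T}; cost 1
[col 1] APZ: children AZ:{G,T}, P:{A} ∪→ {A,G,T}; cost 1
[col 1] AEPZ: children APZ:{A,G,T}, E:{G} ∩→ {G}; cost 0
[col 1] AEPYZ: children AEPZ:{G}, Y:{A} ∪→ {A,G}; cost 1
[col 1] CT: children C:{C}, T:{T} ∪→ {C,T}; cost 1
[col 1] ACEPTYZ: children AEPYZ:{A,G}, CT:{C,T} ∪→ {A,C,G,T}; cost 1
[col 2] AZ: children A:{C}, Z:{A} ∪→ {A,C}; cost 1
[col 2] APZ: children AZ:{A,C}, P:{G} ∪→ {A,C,G}; cost 1
[col 2] AEPZ: children APZ:{A,C,G}, E:{A} ∩→ {A}; cost 0
[col 2] AEPYZ: children AEPZ:{A}, Y:{T} ∪→ {A,T}; cost 1
[col 2] CT: children C:{A}, T:{A} ∩→ {A}; cost 0
[col 2] ACEPTYZ: children AEPYZ:{A,T}, CT:{A} ∩→ {A}; cost 0
[col 3] AZ: children A:{G}, Z:{G} ∩→ {G}; cost 0
[col 3] APZ: children AZ:{G}, P:{A} ∪→ {A,G}; cost 1
[col 3] AEPZ: children APZ:{A,G}, E:{G} ∩→ {G}; cost 0
[col 3] AEPYZ: children AEPZ:{G}, Y:{T} ∪→ {G,T}; cost 1
[col 3] CT: children C:{A}, T:{T} ∪→ {A,T}; cost 1
[col 3] ACEPTYZ: children AEPYZ:{G,T}, CT:{A,T} ∩→ {T}; cost 0
[col 4] AZ: children A:{T}, Z:{C} ∪→ {C,T}; cost 1
[col 4] APZ: children AZ:{C,T}, P:{G} ∪→ {C,G,T}; cost 1
[col 4] AEPZ: children APZ:{C,G,T}, E:{C} ∩→ {C}; cost 0
[col 4] AEPYZ: children AEPZ:{C}, Y:{A} ∪→ {A,C}; cost 1
[col 4] CT: children C:{C}, T:{A} ∪→ {A,C}; cost 1
[col 4] ACEPTYZ: children AEPYZ:{A,C}, CT:{A,C} ∩→ {A,C}; cost 0
per-site changes: [5, 5, 3, 3, 4]; total = 20

20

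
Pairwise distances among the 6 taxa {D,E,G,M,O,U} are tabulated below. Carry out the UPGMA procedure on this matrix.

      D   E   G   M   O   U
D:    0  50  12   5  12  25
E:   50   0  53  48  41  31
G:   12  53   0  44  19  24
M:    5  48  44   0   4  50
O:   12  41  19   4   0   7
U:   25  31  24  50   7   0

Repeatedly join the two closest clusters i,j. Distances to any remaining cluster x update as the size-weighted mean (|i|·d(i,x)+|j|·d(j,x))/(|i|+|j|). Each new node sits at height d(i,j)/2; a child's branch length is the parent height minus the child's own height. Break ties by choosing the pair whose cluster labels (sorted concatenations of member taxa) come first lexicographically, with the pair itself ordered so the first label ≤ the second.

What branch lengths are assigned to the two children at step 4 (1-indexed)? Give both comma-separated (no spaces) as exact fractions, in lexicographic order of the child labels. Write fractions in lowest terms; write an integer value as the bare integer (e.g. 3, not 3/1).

53/6,13/12

iteration 1: select M,O (d=4); attach at lengths (2, 2); label the merged cluster MO
  updated: d(D,MO)=17/2, d(E,MO)=89/2, d(G,MO)=63/2, d(MO,U)=57/2
iteration 2: select D,MO (d=17/2); attach at lengths (17/4, 9/4); label the merged cluster DMO
  updated: d(DMO,E)=139/3, d(DMO,G)=25, d(DMO,U)=82/3
iteration 3: select G,U (d=24); attach at lengths (12, 12); label the merged cluster GU
  updated: d(DMO,GU)=157/6, d(E,GU)=42
iteration 4: select DMO,GU (d=157/6); attach at lengths (53/6, 13/12); label the merged cluster DGMOU
  updated: d(DGMOU,E)=223/5
iteration 5: select DGMOU,E (d=223/5); attach at lengths (553/60, 223/10); label the merged cluster DEGMOU
final tree: (((D:17/4,(M:2,O:2):9/4):53/6,(G:12,U:12):13/12):553/60,E:223/10)
total length: 1139/15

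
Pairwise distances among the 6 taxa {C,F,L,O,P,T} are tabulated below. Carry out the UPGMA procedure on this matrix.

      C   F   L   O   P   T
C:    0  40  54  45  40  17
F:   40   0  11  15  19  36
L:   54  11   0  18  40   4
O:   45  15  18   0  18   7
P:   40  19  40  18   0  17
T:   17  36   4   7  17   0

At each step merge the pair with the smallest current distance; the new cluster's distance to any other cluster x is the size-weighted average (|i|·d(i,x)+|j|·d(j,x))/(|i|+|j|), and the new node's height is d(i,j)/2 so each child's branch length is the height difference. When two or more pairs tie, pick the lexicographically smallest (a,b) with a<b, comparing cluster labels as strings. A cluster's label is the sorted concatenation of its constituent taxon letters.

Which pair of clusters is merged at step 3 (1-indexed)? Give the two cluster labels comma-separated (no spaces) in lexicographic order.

step 1: merge (L,T) at d=4; branch lengths L→2, T→2; new cluster LT
  updated: d(C,LT)=71/2, d(F,LT)=47/2, d(LT,O)=25/2, d(LT,P)=57/2
step 2: merge (LT,O) at d=25/2; branch lengths LT→17/4, O→25/4; new cluster LOT
  updated: d(C,LOT)=116/3, d(F,LOT)=62/3, d(LOT,P)=25
step 3: merge (F,P) at d=19; branch lengths F→19/2, P→19/2; new cluster FP
  updated: d(C,FP)=40, d(FP,LOT)=137/6
step 4: merge (FP,LOT) at d=137/6; branch lengths FP→23/12, LOT→31/6; new cluster FLOPT
  updated: d(C,FLOPT)=196/5
step 5: merge (C,FLOPT) at d=196/5; branch lengths C→98/5, FLOPT→491/60; new cluster CFLOPT
final tree: (C:98/5,((F:19/2,P:19/2):23/12,((L:2,T:2):17/4,O:25/4):31/6):491/60)
total length: 2051/30

F,P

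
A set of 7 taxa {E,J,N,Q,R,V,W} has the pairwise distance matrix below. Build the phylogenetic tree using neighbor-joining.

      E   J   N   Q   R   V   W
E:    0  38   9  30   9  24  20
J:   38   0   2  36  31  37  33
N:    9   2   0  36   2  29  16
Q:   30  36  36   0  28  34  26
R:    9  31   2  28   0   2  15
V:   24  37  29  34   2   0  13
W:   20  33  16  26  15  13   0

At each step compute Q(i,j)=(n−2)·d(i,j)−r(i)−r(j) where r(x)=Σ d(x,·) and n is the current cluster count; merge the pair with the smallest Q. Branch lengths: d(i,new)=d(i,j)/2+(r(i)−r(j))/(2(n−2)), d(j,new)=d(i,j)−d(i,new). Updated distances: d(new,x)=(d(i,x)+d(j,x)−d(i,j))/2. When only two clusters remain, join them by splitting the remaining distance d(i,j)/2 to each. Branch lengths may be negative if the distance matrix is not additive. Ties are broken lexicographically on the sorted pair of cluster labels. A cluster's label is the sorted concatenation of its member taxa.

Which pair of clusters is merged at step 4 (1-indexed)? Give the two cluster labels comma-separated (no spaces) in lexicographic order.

step 1: merge (J,N) at d=2, Q=-261; branch lengths J→93/10, N→-73/10; new cluster JN
  updated: d(E,JN)=45/2, d(JN,Q)=35, d(JN,R)=31/2, d(JN,V)=32, d(JN,W)=47/2
step 2: merge (R,V) at d=2, Q=-333/2; branch lengths R→-55/16, V→87/16; new cluster RV
  updated: d(E,RV)=31/2, d(JN,RV)=91/4, d(Q,RV)=30, d(RV,W)=13
step 3: merge (Q,W) at d=26, Q=-251/2; branch lengths Q→233/12, W→79/12; new cluster QW
  updated: d(E,QW)=12, d(JN,QW)=65/4, d(QW,RV)=17/2
step 4: merge (E,JN) at d=45/2, Q=-133/2; branch lengths E→67/8, JN→113/8; new cluster EJN
  updated: d(EJN,QW)=23/8, d(EJN,RV)=63/8
step 5: merge (EJN,QW) at d=23/8, Q=-77/4; branch lengths EJN→9/8, QW→7/4; new cluster EJNQW
  updated: d(EJNQW,RV)=27/4
step 6: merge (EJNQW,RV) at d=27/4; branch lengths EJNQW→27/8, RV→27/8; new cluster EJNQRVW
final tree: (((E:67/8,(J:93/10,N:-73/10):113/8):9/8,(Q:233/12,W:79/12):7/4):27/8,(R:-55/16,V:87/16):27/8)
total length: 497/8

E,JN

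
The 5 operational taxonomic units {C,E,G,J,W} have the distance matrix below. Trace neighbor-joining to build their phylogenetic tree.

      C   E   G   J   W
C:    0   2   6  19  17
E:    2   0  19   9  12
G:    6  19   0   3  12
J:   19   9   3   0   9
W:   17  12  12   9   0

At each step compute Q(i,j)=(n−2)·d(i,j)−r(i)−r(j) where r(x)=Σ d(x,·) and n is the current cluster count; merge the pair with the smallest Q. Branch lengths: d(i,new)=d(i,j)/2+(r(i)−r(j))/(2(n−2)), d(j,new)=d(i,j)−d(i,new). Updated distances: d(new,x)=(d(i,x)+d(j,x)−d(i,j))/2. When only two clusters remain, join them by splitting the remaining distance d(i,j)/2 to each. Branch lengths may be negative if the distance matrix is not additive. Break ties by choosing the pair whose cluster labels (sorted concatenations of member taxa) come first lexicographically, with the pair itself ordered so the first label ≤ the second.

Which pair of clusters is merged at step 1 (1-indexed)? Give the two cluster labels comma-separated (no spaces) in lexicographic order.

iteration 1: select C,E (d=2, Q=-80); attach at lengths (4/3, 2/3); label the merged cluster CE
  updated: d(CE,G)=23/2, d(CE,J)=13, d(CE,W)=27/2
iteration 2: select CE,W (d=27/2, Q=-91/2); attach at lengths (61/8, 47/8); label the merged cluster CEW
  updated: d(CEW,G)=5, d(CEW,J)=17/4
iteration 3: select CEW,G (d=5, Q=-49/4); attach at lengths (25/8, 15/8); label the merged cluster CEGW
  updated: d(CEGW,J)=9/8
iteration 4: select CEGW,J (d=9/8); attach at lengths (9/16, 9/16); label the merged cluster CEGJW
final tree: ((((C:4/3,E:2/3):61/8,W:47/8):25/8,G:15/8):9/16,J:9/16)
total length: 173/8

C,E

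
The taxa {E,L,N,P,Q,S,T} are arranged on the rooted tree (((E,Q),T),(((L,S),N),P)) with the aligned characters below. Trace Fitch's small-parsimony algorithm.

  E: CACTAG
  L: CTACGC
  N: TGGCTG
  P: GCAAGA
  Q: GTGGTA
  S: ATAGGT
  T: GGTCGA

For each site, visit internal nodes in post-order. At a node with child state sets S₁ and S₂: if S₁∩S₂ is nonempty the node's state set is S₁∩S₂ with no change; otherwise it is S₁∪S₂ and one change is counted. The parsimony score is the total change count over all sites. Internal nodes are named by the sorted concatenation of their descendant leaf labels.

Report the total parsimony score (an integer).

23

[col 0] EQ: children E:{C}, Q:{G} ∪→ {C,G}; cost 1
[col 0] EQT: children EQ:{C,G}, T:{G} ∩→ {G}; cost 0
[col 0] LS: children L:{C}, S:{A} ∪→ {A,C}; cost 1
[col 0] LNS: children LS:{A,C}, N:{T} ∪→ {A,C,T}; cost 1
[col 0] LNPS: children LNS:{A,C,T}, P:{G} ∪→ {A,C,G,T}; cost 1
[col 0] ELNPQST: children EQT:{G}, LNPS:{A,C,G,T} ∩→ {G}; cost 0
[col 1] EQ: children E:{A}, Q:{T} ∪→ {A,T}; cost 1
[col 1] EQT: children EQ:{A,T}, T:{G} ∪→ {A,G,T}; cost 1
[col 1] LS: children L:{T}, S:{T} ∩→ {T}; cost 0
[col 1] LNS: children LS:{T}, N:{G} ∪→ {G,T}; cost 1
[col 1] LNPS: children LNS:{G,T}, P:{C} ∪→ {C,G,T}; cost 1
[col 1] ELNPQST: children EQT:{A,G,T}, LNPS:{C,G,T} ∩→ {G,T}; cost 0
[col 2] EQ: children E:{C}, Q:{G} ∪→ {C,G}; cost 1
[col 2] EQT: children EQ:{C,G}, T:{T} ∪→ {C,G,T}; cost 1
[col 2] LS: children L:{A}, S:{A} ∩→ {A}; cost 0
[col 2] LNS: children LS:{A}, N:{G} ∪→ {A,G}; cost 1
[col 2] LNPS: children LNS:{A,G}, P:{A} ∩→ {A}; cost 0
[col 2] ELNPQST: children EQT:{C,G,T}, LNPS:{A} ∪→ {A,C,G,T}; cost 1
[col 3] EQ: children E:{T}, Q:{G} ∪→ {G,T}; cost 1
[col 3] EQT: children EQ:{G,T}, T:{C} ∪→ {C,G,T}; cost 1
[col 3] LS: children L:{C}, S:{G} ∪→ {C,G}; cost 1
[col 3] LNS: children LS:{C,G}, N:{C} ∩→ {C}; cost 0
[col 3] LNPS: children LNS:{C}, P:{A} ∪→ {A,C}; cost 1
[col 3] ELNPQST: children EQT:{C,G,T}, LNPS:{A,C} ∩→ {C}; cost 0
[col 4] EQ: children E:{A}, Q:{T} ∪→ {A,T}; cost 1
[col 4] EQT: children EQ:{A,T}, T:{G} ∪→ {A,G,T}; cost 1
[col 4] LS: children L:{G}, S:{G} ∩→ {G}; cost 0
[col 4] LNS: children LS:{G}, N:{T} ∪→ {G,T}; cost 1
[col 4] LNPS: children LNS:{G,T}, P:{G} ∩→ {G}; cost 0
[col 4] ELNPQST: children EQT:{A,G,T}, LNPS:{G} ∩→ {G}; cost 0
[col 5] EQ: children E:{G}, Q:{A} ∪→ {A,G}; cost 1
[col 5] EQT: children EQ:{A,G}, T:{A} ∩→ {A}; cost 0
[col 5] LS: children L:{C}, S:{T} ∪→ {C,T}; cost 1
[col 5] LNS: children LS:{C,T}, N:{G} ∪→ {C,G,T}; cost 1
[col 5] LNPS: children LNS:{C,G,T}, P:{A} ∪→ {A,C,G,T}; cost 1
[col 5] ELNPQST: children EQT:{A}, LNPS:{A,C,G,T} ∩→ {A}; cost 0
per-site changes: [4, 4, 4, 4, 3, 4]; total = 23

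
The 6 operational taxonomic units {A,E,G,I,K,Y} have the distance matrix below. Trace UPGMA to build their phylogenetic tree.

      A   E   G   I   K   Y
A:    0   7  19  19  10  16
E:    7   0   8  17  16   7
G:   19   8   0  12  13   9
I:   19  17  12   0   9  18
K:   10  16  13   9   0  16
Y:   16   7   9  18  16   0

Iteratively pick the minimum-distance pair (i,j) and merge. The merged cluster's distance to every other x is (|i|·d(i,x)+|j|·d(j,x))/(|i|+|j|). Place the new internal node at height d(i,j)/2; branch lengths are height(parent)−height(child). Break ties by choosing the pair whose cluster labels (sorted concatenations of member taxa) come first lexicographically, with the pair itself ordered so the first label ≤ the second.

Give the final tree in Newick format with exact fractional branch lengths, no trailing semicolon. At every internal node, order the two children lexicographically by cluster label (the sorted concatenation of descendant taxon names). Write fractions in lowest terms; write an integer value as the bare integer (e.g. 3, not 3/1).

1. join A+E (d=7) ⇒ AE; edges |A|=7/2, |E|=7/2
  updated: d(AE,G)=27/2, d(AE,I)=18, d(AE,K)=13, d(AE,Y)=23/2
2. join G+Y (d=9) ⇒ GY; edges |G|=9/2, |Y|=9/2
  updated: d(AE,GY)=25/2, d(GY,I)=15, d(GY,K)=29/2
3. join I+K (d=9) ⇒ IK; edges |I|=9/2, |K|=9/2
  updated: d(AE,IK)=31/2, d(GY,IK)=59/4
4. join AE+GY (d=25/2) ⇒ AEGY; edges |AE|=11/4, |GY|=7/4
  updated: d(AEGY,IK)=121/8
5. join AEGY+IK (d=121/8) ⇒ AEGIKY; edges |AEGY|=21/16, |IK|=49/16
final tree: (((A:7/2,E:7/2):11/4,(G:9/2,Y:9/2):7/4):21/16,(I:9/2,K:9/2):49/16)
total length: 271/8

(((A:7/2,E:7/2):11/4,(G:9/2,Y:9/2):7/4):21/16,(I:9/2,K:9/2):49/16)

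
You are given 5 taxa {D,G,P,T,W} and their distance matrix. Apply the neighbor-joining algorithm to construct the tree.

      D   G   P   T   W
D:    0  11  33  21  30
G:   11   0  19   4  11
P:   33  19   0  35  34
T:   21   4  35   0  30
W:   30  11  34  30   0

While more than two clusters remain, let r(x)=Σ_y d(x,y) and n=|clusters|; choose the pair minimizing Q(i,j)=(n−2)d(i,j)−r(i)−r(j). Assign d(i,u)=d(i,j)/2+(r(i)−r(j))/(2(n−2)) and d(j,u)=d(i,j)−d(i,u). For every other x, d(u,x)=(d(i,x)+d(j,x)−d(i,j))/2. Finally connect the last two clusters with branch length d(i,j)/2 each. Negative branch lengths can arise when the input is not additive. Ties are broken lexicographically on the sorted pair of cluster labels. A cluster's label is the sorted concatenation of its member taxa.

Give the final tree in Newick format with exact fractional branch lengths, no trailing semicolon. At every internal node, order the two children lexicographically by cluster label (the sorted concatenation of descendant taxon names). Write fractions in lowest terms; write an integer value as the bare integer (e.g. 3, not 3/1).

iteration 1: select P,W (d=34, Q=-124); attach at lengths (59/3, 43/3); label the merged cluster PW
  updated: d(D,PW)=29/2, d(G,PW)=-2, d(PW,T)=31/2
iteration 2: select D,PW (d=29/2, Q=-91/2); attach at lengths (95/8, 21/8); label the merged cluster DPW
  updated: d(DPW,G)=-11/4, d(DPW,T)=11
iteration 3: select DPW,G (d=-11/4, Q=-49/4); attach at lengths (17/8, -39/8); label the merged cluster DGPW
  updated: d(DGPW,T)=71/8
iteration 4: select DGPW,T (d=71/8); attach at lengths (71/16, 71/16); label the merged cluster DGPTW
final tree: (((D:95/8,(P:59/3,W:43/3):21/8):17/8,G:-39/8):71/16,T:71/16)
total length: 437/8

(((D:95/8,(P:59/3,W:43/3):21/8):17/8,G:-39/8):71/16,T:71/16)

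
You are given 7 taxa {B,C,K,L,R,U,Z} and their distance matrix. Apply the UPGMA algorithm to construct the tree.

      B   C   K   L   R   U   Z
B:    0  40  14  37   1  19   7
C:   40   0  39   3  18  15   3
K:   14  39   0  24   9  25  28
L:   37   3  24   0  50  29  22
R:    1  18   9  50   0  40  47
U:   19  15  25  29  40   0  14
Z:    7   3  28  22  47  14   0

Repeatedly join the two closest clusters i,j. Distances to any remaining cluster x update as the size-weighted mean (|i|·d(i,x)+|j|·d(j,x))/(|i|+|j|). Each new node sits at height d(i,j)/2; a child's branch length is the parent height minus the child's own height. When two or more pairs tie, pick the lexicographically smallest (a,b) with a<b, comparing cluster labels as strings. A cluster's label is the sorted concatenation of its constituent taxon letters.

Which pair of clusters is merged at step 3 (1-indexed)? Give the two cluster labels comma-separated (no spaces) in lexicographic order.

BR,K

iteration 1: select B,R (d=1); attach at lengths (1/2, 1/2); label the merged cluster BR
  updated: d(BR,C)=29, d(BR,K)=23/2, d(BR,L)=87/2, d(BR,U)=59/2, d(BR,Z)=27
iteration 2: select C,L (d=3); attach at lengths (3/2, 3/2); label the merged cluster CL
  updated: d(BR,CL)=145/4, d(CL,K)=63/2, d(CL,U)=22, d(CL,Z)=25/2
iteration 3: select BR,K (d=23/2); attach at lengths (21/4, 23/4); label the merged cluster BKR
  updated: d(BKR,CL)=104/3, d(BKR,U)=28, d(BKR,Z)=82/3
iteration 4: select CL,Z (d=25/2); attach at lengths (19/4, 25/4); label the merged cluster CLZ
  updated: d(BKR,CLZ)=290/9, d(CLZ,U)=58/3
iteration 5: select CLZ,U (d=58/3); attach at lengths (41/12, 29/3); label the merged cluster CLUZ
  updated: d(BKR,CLUZ)=187/6
iteration 6: select BKR,CLUZ (d=187/6); attach at lengths (59/6, 71/12); label the merged cluster BCKLRUZ
final tree: (((B:1/2,R:1/2):21/4,K:23/4):59/6,(((C:3/2,L:3/2):19/4,Z:25/4):41/12,U:29/3):71/12)
total length: 329/6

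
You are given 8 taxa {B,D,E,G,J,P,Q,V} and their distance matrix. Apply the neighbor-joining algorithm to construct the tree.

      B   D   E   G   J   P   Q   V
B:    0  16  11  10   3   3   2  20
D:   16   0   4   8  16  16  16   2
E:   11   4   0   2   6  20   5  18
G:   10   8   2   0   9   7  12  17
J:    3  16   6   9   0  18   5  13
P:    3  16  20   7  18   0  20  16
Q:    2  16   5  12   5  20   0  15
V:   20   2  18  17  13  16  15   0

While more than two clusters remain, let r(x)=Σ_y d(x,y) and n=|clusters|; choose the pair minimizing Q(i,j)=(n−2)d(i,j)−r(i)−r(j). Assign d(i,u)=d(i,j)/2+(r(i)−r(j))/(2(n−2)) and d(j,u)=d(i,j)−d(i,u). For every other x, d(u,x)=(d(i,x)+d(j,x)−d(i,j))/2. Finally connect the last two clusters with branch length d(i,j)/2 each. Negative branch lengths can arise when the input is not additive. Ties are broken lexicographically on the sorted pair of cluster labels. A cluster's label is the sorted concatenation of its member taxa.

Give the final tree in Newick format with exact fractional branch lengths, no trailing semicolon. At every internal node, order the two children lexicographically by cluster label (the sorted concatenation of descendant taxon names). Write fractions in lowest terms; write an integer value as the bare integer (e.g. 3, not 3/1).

step 1: merge (D,V) at d=2, Q=-167; branch lengths D→-11/12, V→35/12; new cluster DV
  updated: d(B,DV)=17, d(DV,E)=10, d(DV,G)=23/2, d(DV,J)=27/2, d(DV,P)=15, d(DV,Q)=29/2
step 2: merge (B,P) at d=3, Q=-114; branch lengths B→-11/5, P→26/5; new cluster BP
  updated: d(BP,DV)=29/2, d(BP,E)=14, d(BP,G)=7, d(BP,J)=9, d(BP,Q)=19/2
step 3: merge (E,G) at d=2, Q=-141/2; branch lengths E→7/16, G→25/16; new cluster EG
  updated: d(BP,EG)=19/2, d(DV,EG)=39/4, d(EG,J)=13/2, d(EG,Q)=15/2
step 4: merge (DV,EG) at d=39/4, Q=-225/4; branch lengths DV→193/24, EG→41/24; new cluster DEGV
  updated: d(BP,DEGV)=57/8, d(DEGV,J)=41/8, d(DEGV,Q)=49/8
step 5: merge (BP,DEGV) at d=57/8, Q=-119/4; branch lengths BP→43/8, DEGV→7/4; new cluster BDEGPV
  updated: d(BDEGPV,J)=7/2, d(BDEGPV,Q)=17/4
step 6: merge (BDEGPV,J) at d=7/2, Q=-51/4; branch lengths BDEGPV→11/8, J→17/8; new cluster BDEGJPV
  updated: d(BDEGJPV,Q)=23/8
step 7: merge (BDEGJPV,Q) at d=23/8; branch lengths BDEGJPV→23/16, Q→23/16; new cluster BDEGJPQV
final tree: ((((B:-11/5,P:26/5):43/8,((D:-11/12,V:35/12):193/24,(E:7/16,G:25/16):41/24):7/4):11/8,J:17/8):23/16,Q:23/16)
total length: 121/4

((((B:-11/5,P:26/5):43/8,((D:-11/12,V:35/12):193/24,(E:7/16,G:25/16):41/24):7/4):11/8,J:17/8):23/16,Q:23/16)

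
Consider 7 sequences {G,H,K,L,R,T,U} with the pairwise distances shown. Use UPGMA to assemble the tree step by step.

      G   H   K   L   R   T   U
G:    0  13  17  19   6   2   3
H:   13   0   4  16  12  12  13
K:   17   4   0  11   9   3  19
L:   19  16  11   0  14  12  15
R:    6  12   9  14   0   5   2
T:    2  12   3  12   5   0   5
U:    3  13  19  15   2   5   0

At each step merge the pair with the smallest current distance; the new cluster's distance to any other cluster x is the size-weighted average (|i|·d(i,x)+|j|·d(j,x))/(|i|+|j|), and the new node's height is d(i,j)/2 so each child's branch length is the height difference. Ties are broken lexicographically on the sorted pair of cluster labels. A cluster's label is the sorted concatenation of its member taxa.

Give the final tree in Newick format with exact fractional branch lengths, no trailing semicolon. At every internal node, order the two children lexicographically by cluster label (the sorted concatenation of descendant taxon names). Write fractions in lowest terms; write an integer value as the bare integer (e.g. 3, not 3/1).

iteration 1: select G,T (d=2); attach at lengths (1, 1); label the merged cluster GT
  updated: d(GT,H)=25/2, d(GT,K)=10, d(GT,L)=31/2, d(GT,R)=11/2, d(GT,U)=4
iteration 2: select R,U (d=2); attach at lengths (1, 1); label the merged cluster RU
  updated: d(GT,RU)=19/4, d(H,RU)=25/2, d(K,RU)=14, d(L,RU)=29/2
iteration 3: select H,K (d=4); attach at lengths (2, 2); label the merged cluster HK
  updated: d(GT,HK)=45/4, d(HK,L)=27/2, d(HK,RU)=53/4
iteration 4: select GT,RU (d=19/4); attach at lengths (11/8, 11/8); label the merged cluster GRTU
  updated: d(GRTU,HK)=49/4, d(GRTU,L)=15
iteration 5: select GRTU,HK (d=49/4); attach at lengths (15/4, 33/8); label the merged cluster GHKRTU
  updated: d(GHKRTU,L)=29/2
iteration 6: select GHKRTU,L (d=29/2); attach at lengths (9/8, 29/4); label the merged cluster GHKLRTU
final tree: ((((G:1,T:1):11/8,(R:1,U:1):11/8):15/4,(H:2,K:2):33/8):9/8,L:29/4)
total length: 27

((((G:1,T:1):11/8,(R:1,U:1):11/8):15/4,(H:2,K:2):33/8):9/8,L:29/4)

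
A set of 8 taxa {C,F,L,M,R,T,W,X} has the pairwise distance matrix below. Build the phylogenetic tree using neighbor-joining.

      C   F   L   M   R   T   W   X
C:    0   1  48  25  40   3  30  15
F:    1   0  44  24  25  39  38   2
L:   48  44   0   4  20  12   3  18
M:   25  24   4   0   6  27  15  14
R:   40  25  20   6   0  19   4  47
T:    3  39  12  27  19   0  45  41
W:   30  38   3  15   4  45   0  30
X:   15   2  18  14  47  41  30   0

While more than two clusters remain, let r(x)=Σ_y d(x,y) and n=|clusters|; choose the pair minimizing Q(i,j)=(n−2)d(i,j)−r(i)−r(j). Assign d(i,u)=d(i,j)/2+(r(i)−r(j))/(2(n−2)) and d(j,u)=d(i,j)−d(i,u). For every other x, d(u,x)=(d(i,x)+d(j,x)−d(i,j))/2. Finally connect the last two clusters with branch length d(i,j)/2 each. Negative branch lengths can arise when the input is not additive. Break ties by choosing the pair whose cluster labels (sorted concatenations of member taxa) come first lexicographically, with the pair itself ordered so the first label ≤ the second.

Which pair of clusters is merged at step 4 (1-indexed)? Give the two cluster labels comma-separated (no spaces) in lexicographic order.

step 1: merge (C,T) at d=3, Q=-330; branch lengths C→-1/2, T→7/2; new cluster CT
  updated: d(CT,F)=37/2, d(CT,L)=57/2, d(CT,M)=49/2, d(CT,R)=28, d(CT,W)=36, d(CT,X)=53/2
step 2: merge (F,X) at d=2, Q=-279; branch lengths F→12/5, X→-2/5; new cluster FX
  updated: d(CT,FX)=43/2, d(FX,L)=30, d(FX,M)=18, d(FX,R)=35, d(FX,W)=33
step 3: merge (CT,FX) at d=43/2, Q=-190; branch lengths CT→87/8, FX→85/8; new cluster CFTX
  updated: d(CFTX,L)=37/2, d(CFTX,M)=21/2, d(CFTX,R)=83/4, d(CFTX,W)=95/4
step 4: merge (R,W) at d=4, Q=-169/2; branch lengths R→17/6, W→7/6; new cluster RW
  updated: d(CFTX,RW)=81/4, d(L,RW)=19/2, d(M,RW)=17/2
step 5: merge (CFTX,M) at d=21/2, Q=-205/4; branch lengths CFTX→189/16, M→-21/16; new cluster CFMTX
  updated: d(CFMTX,L)=6, d(CFMTX,RW)=73/8
step 6: merge (CFMTX,L) at d=6, Q=-197/8; branch lengths CFMTX→45/16, L→51/16; new cluster CFLMTX
  updated: d(CFLMTX,RW)=101/16
step 7: merge (CFLMTX,RW) at d=101/16; branch lengths CFLMTX→101/32, RW→101/32; new cluster CFLMRTWX
final tree: (((((C:-1/2,T:7/2):87/8,(F:12/5,X:-2/5):85/8):189/16,M:-21/16):45/16,L:51/16):101/32,(R:17/6,W:7/6):101/32)
total length: 853/16

R,W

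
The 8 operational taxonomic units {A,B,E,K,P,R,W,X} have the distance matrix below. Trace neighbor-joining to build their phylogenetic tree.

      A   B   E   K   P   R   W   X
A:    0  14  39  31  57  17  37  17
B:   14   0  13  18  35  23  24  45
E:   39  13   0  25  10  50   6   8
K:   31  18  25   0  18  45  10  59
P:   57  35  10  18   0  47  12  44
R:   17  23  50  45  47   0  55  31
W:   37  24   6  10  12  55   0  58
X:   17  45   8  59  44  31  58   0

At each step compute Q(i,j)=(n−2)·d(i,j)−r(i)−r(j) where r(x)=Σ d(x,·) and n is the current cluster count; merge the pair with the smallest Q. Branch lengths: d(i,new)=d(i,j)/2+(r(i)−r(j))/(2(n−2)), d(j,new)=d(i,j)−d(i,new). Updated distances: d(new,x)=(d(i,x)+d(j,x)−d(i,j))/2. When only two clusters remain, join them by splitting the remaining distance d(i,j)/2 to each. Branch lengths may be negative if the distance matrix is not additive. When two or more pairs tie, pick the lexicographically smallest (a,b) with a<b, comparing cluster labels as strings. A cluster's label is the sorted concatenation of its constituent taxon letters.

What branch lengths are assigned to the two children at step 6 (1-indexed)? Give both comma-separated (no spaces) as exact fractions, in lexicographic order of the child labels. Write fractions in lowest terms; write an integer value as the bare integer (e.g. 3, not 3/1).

iteration 1: select A,R (d=17, Q=-378); attach at lengths (23/6, 79/6); label the merged cluster AR
  updated: d(AR,B)=10, d(AR,E)=36, d(AR,K)=59/2, d(AR,P)=87/2, d(AR,W)=75/2, d(AR,X)=31/2
iteration 2: select AR,X (d=31/2, Q=-324); attach at lengths (2, 27/2); label the merged cluster ARX
  updated: d(ARX,B)=79/4, d(ARX,E)=57/4, d(ARX,K)=73/2, d(ARX,P)=36, d(ARX,W)=40
iteration 3: select ARX,B (d=79/4, Q=-709/4); attach at lengths (463/32, 169/32); label the merged cluster ABRX
  updated: d(ABRX,E)=15/4, d(ABRX,K)=139/8, d(ABRX,P)=205/8, d(ABRX,W)=177/8
iteration 4: select ABRX,E (d=15/4, Q=-819/8); attach at lengths (283/48, -103/48); label the merged cluster ABERX
  updated: d(ABERX,K)=309/16, d(ABERX,P)=255/16, d(ABERX,W)=195/16
iteration 5: select ABERX,P (d=255/16, Q=-123/2); attach at lengths (267/32, 243/32); label the merged cluster ABEPRX
  updated: d(ABEPRX,K)=171/16, d(ABEPRX,W)=33/8
iteration 6: select ABEPRX,K (d=171/16, Q=-397/16); attach at lengths (77/32, 265/32); label the merged cluster ABEKPRX
  updated: d(ABEKPRX,W)=55/32
iteration 7: select ABEKPRX,W (d=55/32); attach at lengths (55/64, 55/64); label the merged cluster ABEKPRWX
final tree: (((((((A:23/6,R:79/6):2,X:27/2):463/32,B:169/32):283/48,E:-103/48):267/32,P:243/32):77/32,K:265/32):55/64,W:55/64)
total length: 2699/32

77/32,265/32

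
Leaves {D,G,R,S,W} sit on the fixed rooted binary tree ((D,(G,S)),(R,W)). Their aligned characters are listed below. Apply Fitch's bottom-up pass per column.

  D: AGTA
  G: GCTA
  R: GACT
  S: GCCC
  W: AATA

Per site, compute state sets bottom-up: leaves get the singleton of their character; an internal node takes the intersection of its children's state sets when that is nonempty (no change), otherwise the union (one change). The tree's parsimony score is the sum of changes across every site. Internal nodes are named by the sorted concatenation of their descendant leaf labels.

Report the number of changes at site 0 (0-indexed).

site 0, node GS: G={G} ∩ S={G} → {G} (+0)
site 0, node DGS: D={A} ∪ GS={G} → {A,G} (+1)
site 0, node RW: R={G} ∪ W={A} → {A,G} (+1)
site 0, node DGRSW: DGS={A,G} ∩ RW={A,G} → {A,G} (+0)
site 1, node GS: G={C} ∩ S={C} → {C} (+0)
site 1, node DGS: D={G} ∪ GS={C} → {C,G} (+1)
site 1, node RW: R={A} ∩ W={A} → {A} (+0)
site 1, node DGRSW: DGS={C,G} ∪ RW={A} → {A,C,G} (+1)
site 2, node GS: G={T} ∪ S={C} → {C,T} (+1)
site 2, node DGS: D={T} ∩ GS={C,T} → {T} (+0)
site 2, node RW: R={C} ∪ W={T} → {C,T} (+1)
site 2, node DGRSW: DGS={T} ∩ RW={C,T} → {T} (+0)
site 3, node GS: G={A} ∪ S={C} → {A,C} (+1)
site 3, node DGS: D={A} ∩ GS={A,C} → {A} (+0)
site 3, node RW: R={T} ∪ W={A} → {A,T} (+1)
site 3, node DGRSW: DGS={A} ∩ RW={A,T} → {A} (+0)
per-site changes: [2, 2, 2, 2]; total = 8

2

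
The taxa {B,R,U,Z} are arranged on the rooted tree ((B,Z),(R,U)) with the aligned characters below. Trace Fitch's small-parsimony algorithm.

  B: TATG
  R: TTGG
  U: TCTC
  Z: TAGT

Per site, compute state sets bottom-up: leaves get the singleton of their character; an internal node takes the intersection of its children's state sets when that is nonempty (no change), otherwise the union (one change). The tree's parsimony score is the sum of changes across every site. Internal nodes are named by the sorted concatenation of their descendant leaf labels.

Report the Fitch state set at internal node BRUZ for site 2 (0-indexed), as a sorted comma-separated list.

BZ@0: {T} ∩ {T} = {T} (intersection, +0)
RU@0: {T} ∩ {T} = {T} (intersection, +0)
BRUZ@0: {T} ∩ {T} = {T} (intersection, +0)
BZ@1: {A} ∩ {A} = {A} (intersection, +0)
RU@1: {T} ∪ {C} = {C,T} (union, +1)
BRUZ@1: {A} ∪ {C,T} = {A,C,T} (union, +1)
BZ@2: {T} ∪ {G} = {G,T} (union, +1)
RU@2: {G} ∪ {T} = {G,T} (union, +1)
BRUZ@2: {G,T} ∩ {G,T} = {G,T} (intersection, +0)
BZ@3: {G} ∪ {T} = {G,T} (union, +1)
RU@3: {G} ∪ {C} = {C,G} (union, +1)
BRUZ@3: {G,T} ∩ {C,G} = {G} (intersection, +0)
per-site changes: [0, 2, 2, 2]; total = 6

G,T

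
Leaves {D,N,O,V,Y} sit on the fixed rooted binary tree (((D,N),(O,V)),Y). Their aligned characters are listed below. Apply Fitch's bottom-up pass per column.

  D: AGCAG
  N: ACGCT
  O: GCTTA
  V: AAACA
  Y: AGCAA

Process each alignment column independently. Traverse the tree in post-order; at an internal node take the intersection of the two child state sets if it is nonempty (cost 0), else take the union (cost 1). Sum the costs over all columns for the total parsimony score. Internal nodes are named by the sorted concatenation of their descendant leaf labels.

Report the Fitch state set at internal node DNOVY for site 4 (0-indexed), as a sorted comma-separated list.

site 0, node DN: D={A} ∩ N={A} → {A} (+0)
site 0, node OV: O={G} ∪ V={A} → {A,G} (+1)
site 0, node DNOV: DN={A} ∩ OV={A,G} → {A} (+0)
site 0, node DNOVY: DNOV={A} ∩ Y={A} → {A} (+0)
site 1, node DN: D={G} ∪ N={C} → {C,G} (+1)
site 1, node OV: O={C} ∪ V={A} → {A,C} (+1)
site 1, node DNOV: DN={C,G} ∩ OV={A,C} → {C} (+0)
site 1, node DNOVY: DNOV={C} ∪ Y={G} → {C,G} (+1)
site 2, node DN: D={C} ∪ N={G} → {C,G} (+1)
site 2, node OV: O={T} ∪ V={A} → {A,T} (+1)
site 2, node DNOV: DN={C,G} ∪ OV={A,T} → {A,C,G,T} (+1)
site 2, node DNOVY: DNOV={A,C,G,T} ∩ Y={C} → {C} (+0)
site 3, node DN: D={A} ∪ N={C} → {A,C} (+1)
site 3, node OV: O={T} ∪ V={C} → {C,T} (+1)
site 3, node DNOV: DN={A,C} ∩ OV={C,T} → {C} (+0)
site 3, node DNOVY: DNOV={C} ∪ Y={A} → {A,C} (+1)
site 4, node DN: D={G} ∪ N={T} → {G,T} (+1)
site 4, node OV: O={A} ∩ V={A} → {A} (+0)
site 4, node DNOV: DN={G,T} ∪ OV={A} → {A,G,T} (+1)
site 4, node DNOVY: DNOV={A,G,T} ∩ Y={A} → {A} (+0)
per-site changes: [1, 3, 3, 3, 2]; total = 12

A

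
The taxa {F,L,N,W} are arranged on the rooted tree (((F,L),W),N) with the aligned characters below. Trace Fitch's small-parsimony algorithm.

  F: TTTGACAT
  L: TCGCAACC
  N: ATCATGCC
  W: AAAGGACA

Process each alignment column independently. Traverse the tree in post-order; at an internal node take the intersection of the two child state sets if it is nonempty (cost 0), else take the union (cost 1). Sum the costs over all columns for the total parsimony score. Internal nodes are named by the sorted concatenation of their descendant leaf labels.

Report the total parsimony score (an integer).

15

site 0, node FL: F={T} ∩ L={T} → {T} (+0)
site 0, node FLW: FL={T} ∪ W={A} → {A,T} (+1)
site 0, node FLNW: FLW={A,T} ∩ N={A} → {A} (+0)
site 1, node FL: F={T} ∪ L={C} → {C,T} (+1)
site 1, node FLW: FL={C,T} ∪ W={A} → {A,C,T} (+1)
site 1, node FLNW: FLW={A,C,T} ∩ N={T} → {T} (+0)
site 2, node FL: F={T} ∪ L={G} → {G,T} (+1)
site 2, node FLW: FL={G,T} ∪ W={A} → {A,G,T} (+1)
site 2, node FLNW: FLW={A,G,T} ∪ N={C} → {A,C,G,T} (+1)
site 3, node FL: F={G} ∪ L={C} → {C,G} (+1)
site 3, node FLW: FL={C,G} ∩ W={G} → {G} (+0)
site 3, node FLNW: FLW={G} ∪ N={A} → {A,G} (+1)
site 4, node FL: F={A} ∩ L={A} → {A} (+0)
site 4, node FLW: FL={A} ∪ W={G} → {A,G} (+1)
site 4, node FLNW: FLW={A,G} ∪ N={T} → {A,G,T} (+1)
site 5, node FL: F={C} ∪ L={A} → {A,C} (+1)
site 5, node FLW: FL={A,C} ∩ W={A} → {A} (+0)
site 5, node FLNW: FLW={A} ∪ N={G} → {A,G} (+1)
site 6, node FL: F={A} ∪ L={C} → {A,C} (+1)
site 6, node FLW: FL={A,C} ∩ W={C} → {C} (+0)
site 6, node FLNW: FLW={C} ∩ N={C} → {C} (+0)
site 7, node FL: F={T} ∪ L={C} → {C,T} (+1)
site 7, node FLW: FL={C,T} ∪ W={A} → {A,C,T} (+1)
site 7, node FLNW: FLW={A,C,T} ∩ N={C} → {C} (+0)
per-site changes: [1, 2, 3, 2, 2, 2, 1, 2]; total = 15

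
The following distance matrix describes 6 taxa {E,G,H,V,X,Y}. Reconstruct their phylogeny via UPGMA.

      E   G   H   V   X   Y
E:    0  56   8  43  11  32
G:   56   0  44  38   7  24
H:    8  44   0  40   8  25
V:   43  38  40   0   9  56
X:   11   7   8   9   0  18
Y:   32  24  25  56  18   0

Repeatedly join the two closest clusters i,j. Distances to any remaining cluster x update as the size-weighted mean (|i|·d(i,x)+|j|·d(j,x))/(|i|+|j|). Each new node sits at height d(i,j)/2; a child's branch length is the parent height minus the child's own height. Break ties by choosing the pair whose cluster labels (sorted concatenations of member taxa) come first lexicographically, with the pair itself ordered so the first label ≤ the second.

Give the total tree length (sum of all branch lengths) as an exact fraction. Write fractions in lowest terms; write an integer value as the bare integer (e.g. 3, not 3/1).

1048/15

1. join G+X (d=7) ⇒ GX; edges |G|=7/2, |X|=7/2
  updated: d(E,GX)=67/2, d(GX,H)=26, d(GX,V)=47/2, d(GX,Y)=21
2. join E+H (d=8) ⇒ EH; edges |E|=4, |H|=4
  updated: d(EH,GX)=119/4, d(EH,V)=83/2, d(EH,Y)=57/2
3. join GX+Y (d=21) ⇒ GXY; edges |GX|=7, |Y|=21/2
  updated: d(EH,GXY)=88/3, d(GXY,V)=103/3
4. join EH+GXY (d=88/3) ⇒ EGHXY; edges |EH|=32/3, |GXY|=25/6
  updated: d(EGHXY,V)=186/5
5. join EGHXY+V (d=186/5) ⇒ EGHVXY; edges |EGHXY|=59/15, |V|=93/5
final tree: (((E:4,H:4):32/3,((G:7/2,X:7/2):7,Y:21/2):25/6):59/15,V:93/5)
total length: 1048/15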